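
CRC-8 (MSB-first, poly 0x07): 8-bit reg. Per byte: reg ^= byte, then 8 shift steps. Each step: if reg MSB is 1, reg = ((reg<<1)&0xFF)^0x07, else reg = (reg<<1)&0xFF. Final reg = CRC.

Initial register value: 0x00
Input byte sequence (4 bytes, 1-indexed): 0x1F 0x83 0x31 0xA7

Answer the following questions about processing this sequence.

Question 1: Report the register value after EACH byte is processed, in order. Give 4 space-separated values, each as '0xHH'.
0x5D 0x14 0xFB 0x93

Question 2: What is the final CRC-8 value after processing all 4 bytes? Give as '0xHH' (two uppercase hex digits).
After byte 1 (0x1F): reg=0x5D
After byte 2 (0x83): reg=0x14
After byte 3 (0x31): reg=0xFB
After byte 4 (0xA7): reg=0x93

Answer: 0x93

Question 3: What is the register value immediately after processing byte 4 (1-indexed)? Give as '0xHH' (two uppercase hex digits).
Answer: 0x93

Derivation:
After byte 1 (0x1F): reg=0x5D
After byte 2 (0x83): reg=0x14
After byte 3 (0x31): reg=0xFB
After byte 4 (0xA7): reg=0x93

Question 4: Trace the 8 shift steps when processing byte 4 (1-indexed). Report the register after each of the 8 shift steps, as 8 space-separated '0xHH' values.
Answer: 0xB8 0x77 0xEE 0xDB 0xB1 0x65 0xCA 0x93

Derivation:
After byte 1 (0x1F): reg=0x5D
After byte 2 (0x83): reg=0x14
After byte 3 (0x31): reg=0xFB
Register before byte 4: 0xFB
After XOR with byte 0xA7: 0x5C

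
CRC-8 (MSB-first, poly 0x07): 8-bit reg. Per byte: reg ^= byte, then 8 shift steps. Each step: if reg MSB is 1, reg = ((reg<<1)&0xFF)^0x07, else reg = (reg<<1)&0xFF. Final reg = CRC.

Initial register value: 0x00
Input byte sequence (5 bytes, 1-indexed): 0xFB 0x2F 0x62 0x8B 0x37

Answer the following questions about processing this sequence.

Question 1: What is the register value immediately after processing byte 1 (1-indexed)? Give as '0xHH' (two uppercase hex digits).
Answer: 0xEF

Derivation:
After byte 1 (0xFB): reg=0xEF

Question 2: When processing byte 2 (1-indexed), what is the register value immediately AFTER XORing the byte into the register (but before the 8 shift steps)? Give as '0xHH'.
Answer: 0xC0

Derivation:
Register before byte 2: 0xEF
Byte 2: 0x2F
0xEF XOR 0x2F = 0xC0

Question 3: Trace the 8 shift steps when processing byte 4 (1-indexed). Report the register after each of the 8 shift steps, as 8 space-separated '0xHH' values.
After byte 1 (0xFB): reg=0xEF
After byte 2 (0x2F): reg=0x4E
After byte 3 (0x62): reg=0xC4
Register before byte 4: 0xC4
After XOR with byte 0x8B: 0x4F

Answer: 0x9E 0x3B 0x76 0xEC 0xDF 0xB9 0x75 0xEA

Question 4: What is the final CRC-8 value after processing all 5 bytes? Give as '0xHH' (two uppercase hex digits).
Answer: 0x1D

Derivation:
After byte 1 (0xFB): reg=0xEF
After byte 2 (0x2F): reg=0x4E
After byte 3 (0x62): reg=0xC4
After byte 4 (0x8B): reg=0xEA
After byte 5 (0x37): reg=0x1D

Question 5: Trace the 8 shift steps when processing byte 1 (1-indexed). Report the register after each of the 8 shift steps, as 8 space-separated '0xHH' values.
Answer: 0xF1 0xE5 0xCD 0x9D 0x3D 0x7A 0xF4 0xEF

Derivation:
Register before byte 1: 0x00
After XOR with byte 0xFB: 0xFB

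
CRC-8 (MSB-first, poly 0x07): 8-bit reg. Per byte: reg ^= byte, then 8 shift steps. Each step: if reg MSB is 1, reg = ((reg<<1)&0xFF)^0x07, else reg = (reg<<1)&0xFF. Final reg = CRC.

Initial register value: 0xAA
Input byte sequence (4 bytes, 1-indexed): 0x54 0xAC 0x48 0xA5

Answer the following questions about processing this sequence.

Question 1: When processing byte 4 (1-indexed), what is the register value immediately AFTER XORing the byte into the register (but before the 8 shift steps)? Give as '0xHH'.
Register before byte 4: 0x5B
Byte 4: 0xA5
0x5B XOR 0xA5 = 0xFE

Answer: 0xFE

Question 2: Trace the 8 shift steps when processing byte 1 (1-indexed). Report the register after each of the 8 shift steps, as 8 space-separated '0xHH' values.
Register before byte 1: 0xAA
After XOR with byte 0x54: 0xFE

Answer: 0xFB 0xF1 0xE5 0xCD 0x9D 0x3D 0x7A 0xF4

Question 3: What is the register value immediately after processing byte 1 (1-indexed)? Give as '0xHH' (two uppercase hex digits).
Answer: 0xF4

Derivation:
After byte 1 (0x54): reg=0xF4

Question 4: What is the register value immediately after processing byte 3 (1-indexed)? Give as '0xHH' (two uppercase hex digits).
Answer: 0x5B

Derivation:
After byte 1 (0x54): reg=0xF4
After byte 2 (0xAC): reg=0x8F
After byte 3 (0x48): reg=0x5B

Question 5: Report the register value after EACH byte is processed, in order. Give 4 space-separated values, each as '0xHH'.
0xF4 0x8F 0x5B 0xF4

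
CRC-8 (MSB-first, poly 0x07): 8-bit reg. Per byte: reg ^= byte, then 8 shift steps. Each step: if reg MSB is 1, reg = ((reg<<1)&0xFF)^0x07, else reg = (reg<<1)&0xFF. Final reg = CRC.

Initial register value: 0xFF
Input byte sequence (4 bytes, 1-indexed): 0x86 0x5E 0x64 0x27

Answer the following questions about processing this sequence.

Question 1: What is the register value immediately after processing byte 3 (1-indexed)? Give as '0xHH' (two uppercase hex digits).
After byte 1 (0x86): reg=0x68
After byte 2 (0x5E): reg=0x82
After byte 3 (0x64): reg=0xBC

Answer: 0xBC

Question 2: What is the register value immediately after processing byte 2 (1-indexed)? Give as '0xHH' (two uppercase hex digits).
After byte 1 (0x86): reg=0x68
After byte 2 (0x5E): reg=0x82

Answer: 0x82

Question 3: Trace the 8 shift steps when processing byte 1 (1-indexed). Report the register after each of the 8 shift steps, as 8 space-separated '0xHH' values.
Answer: 0xF2 0xE3 0xC1 0x85 0x0D 0x1A 0x34 0x68

Derivation:
Register before byte 1: 0xFF
After XOR with byte 0x86: 0x79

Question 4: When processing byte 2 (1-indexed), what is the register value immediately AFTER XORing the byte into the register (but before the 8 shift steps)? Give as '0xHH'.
Answer: 0x36

Derivation:
Register before byte 2: 0x68
Byte 2: 0x5E
0x68 XOR 0x5E = 0x36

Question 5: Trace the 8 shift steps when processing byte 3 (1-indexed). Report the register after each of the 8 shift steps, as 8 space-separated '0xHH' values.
Answer: 0xCB 0x91 0x25 0x4A 0x94 0x2F 0x5E 0xBC

Derivation:
After byte 1 (0x86): reg=0x68
After byte 2 (0x5E): reg=0x82
Register before byte 3: 0x82
After XOR with byte 0x64: 0xE6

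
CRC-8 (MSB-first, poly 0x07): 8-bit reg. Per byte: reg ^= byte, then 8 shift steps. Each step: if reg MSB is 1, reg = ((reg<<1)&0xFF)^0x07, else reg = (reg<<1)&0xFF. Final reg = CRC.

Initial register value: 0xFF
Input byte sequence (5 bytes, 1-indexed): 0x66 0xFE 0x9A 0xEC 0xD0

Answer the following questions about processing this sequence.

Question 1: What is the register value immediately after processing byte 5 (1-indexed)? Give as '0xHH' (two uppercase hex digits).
Answer: 0xB6

Derivation:
After byte 1 (0x66): reg=0xC6
After byte 2 (0xFE): reg=0xA8
After byte 3 (0x9A): reg=0x9E
After byte 4 (0xEC): reg=0x59
After byte 5 (0xD0): reg=0xB6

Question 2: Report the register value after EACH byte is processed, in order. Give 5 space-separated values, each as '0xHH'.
0xC6 0xA8 0x9E 0x59 0xB6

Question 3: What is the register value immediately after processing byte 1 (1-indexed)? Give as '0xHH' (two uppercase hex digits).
Answer: 0xC6

Derivation:
After byte 1 (0x66): reg=0xC6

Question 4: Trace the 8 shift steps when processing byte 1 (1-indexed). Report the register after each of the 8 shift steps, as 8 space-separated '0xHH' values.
Register before byte 1: 0xFF
After XOR with byte 0x66: 0x99

Answer: 0x35 0x6A 0xD4 0xAF 0x59 0xB2 0x63 0xC6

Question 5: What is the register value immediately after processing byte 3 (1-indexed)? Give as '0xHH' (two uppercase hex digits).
After byte 1 (0x66): reg=0xC6
After byte 2 (0xFE): reg=0xA8
After byte 3 (0x9A): reg=0x9E

Answer: 0x9E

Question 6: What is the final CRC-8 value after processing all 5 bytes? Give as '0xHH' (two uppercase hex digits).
After byte 1 (0x66): reg=0xC6
After byte 2 (0xFE): reg=0xA8
After byte 3 (0x9A): reg=0x9E
After byte 4 (0xEC): reg=0x59
After byte 5 (0xD0): reg=0xB6

Answer: 0xB6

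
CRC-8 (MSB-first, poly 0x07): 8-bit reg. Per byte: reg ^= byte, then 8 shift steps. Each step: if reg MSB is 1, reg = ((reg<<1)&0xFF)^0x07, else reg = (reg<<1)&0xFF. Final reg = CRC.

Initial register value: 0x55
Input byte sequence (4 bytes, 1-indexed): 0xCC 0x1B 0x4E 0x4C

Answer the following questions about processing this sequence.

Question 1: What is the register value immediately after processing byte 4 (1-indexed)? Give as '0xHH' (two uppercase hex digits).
Answer: 0xD0

Derivation:
After byte 1 (0xCC): reg=0xC6
After byte 2 (0x1B): reg=0x1D
After byte 3 (0x4E): reg=0xBE
After byte 4 (0x4C): reg=0xD0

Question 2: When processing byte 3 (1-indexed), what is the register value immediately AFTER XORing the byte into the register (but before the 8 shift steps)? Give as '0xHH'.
Answer: 0x53

Derivation:
Register before byte 3: 0x1D
Byte 3: 0x4E
0x1D XOR 0x4E = 0x53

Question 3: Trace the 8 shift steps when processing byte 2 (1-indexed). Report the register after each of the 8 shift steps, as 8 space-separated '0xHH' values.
Answer: 0xBD 0x7D 0xFA 0xF3 0xE1 0xC5 0x8D 0x1D

Derivation:
After byte 1 (0xCC): reg=0xC6
Register before byte 2: 0xC6
After XOR with byte 0x1B: 0xDD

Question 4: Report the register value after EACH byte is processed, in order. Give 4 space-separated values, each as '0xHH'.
0xC6 0x1D 0xBE 0xD0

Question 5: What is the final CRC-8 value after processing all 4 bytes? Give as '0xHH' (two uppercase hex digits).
Answer: 0xD0

Derivation:
After byte 1 (0xCC): reg=0xC6
After byte 2 (0x1B): reg=0x1D
After byte 3 (0x4E): reg=0xBE
After byte 4 (0x4C): reg=0xD0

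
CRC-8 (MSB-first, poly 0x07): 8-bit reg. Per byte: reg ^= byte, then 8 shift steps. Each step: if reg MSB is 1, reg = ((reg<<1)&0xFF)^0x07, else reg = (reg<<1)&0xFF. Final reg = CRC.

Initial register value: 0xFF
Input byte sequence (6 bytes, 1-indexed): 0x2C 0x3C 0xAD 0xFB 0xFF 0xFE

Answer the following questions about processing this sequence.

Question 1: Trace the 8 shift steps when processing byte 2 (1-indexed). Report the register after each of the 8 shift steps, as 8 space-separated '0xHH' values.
After byte 1 (0x2C): reg=0x37
Register before byte 2: 0x37
After XOR with byte 0x3C: 0x0B

Answer: 0x16 0x2C 0x58 0xB0 0x67 0xCE 0x9B 0x31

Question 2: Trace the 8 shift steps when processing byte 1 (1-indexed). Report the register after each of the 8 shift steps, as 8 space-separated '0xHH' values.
Answer: 0xA1 0x45 0x8A 0x13 0x26 0x4C 0x98 0x37

Derivation:
Register before byte 1: 0xFF
After XOR with byte 0x2C: 0xD3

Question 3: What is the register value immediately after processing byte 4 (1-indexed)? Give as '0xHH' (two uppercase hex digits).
After byte 1 (0x2C): reg=0x37
After byte 2 (0x3C): reg=0x31
After byte 3 (0xAD): reg=0xDD
After byte 4 (0xFB): reg=0xF2

Answer: 0xF2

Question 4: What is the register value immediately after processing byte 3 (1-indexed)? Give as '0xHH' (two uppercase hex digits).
Answer: 0xDD

Derivation:
After byte 1 (0x2C): reg=0x37
After byte 2 (0x3C): reg=0x31
After byte 3 (0xAD): reg=0xDD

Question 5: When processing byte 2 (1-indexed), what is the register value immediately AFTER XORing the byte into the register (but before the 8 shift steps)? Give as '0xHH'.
Answer: 0x0B

Derivation:
Register before byte 2: 0x37
Byte 2: 0x3C
0x37 XOR 0x3C = 0x0B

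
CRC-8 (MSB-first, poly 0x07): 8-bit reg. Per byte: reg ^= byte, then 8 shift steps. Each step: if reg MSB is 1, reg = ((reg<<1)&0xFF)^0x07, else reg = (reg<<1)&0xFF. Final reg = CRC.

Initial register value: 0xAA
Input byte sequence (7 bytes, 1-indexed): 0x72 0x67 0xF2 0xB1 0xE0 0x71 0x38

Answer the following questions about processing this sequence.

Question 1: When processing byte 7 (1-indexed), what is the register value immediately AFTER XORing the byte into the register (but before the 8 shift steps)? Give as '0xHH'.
Register before byte 7: 0x73
Byte 7: 0x38
0x73 XOR 0x38 = 0x4B

Answer: 0x4B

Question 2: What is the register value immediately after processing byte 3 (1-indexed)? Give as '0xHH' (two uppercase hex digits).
Answer: 0x30

Derivation:
After byte 1 (0x72): reg=0x06
After byte 2 (0x67): reg=0x20
After byte 3 (0xF2): reg=0x30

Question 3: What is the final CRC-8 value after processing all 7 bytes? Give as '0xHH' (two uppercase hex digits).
After byte 1 (0x72): reg=0x06
After byte 2 (0x67): reg=0x20
After byte 3 (0xF2): reg=0x30
After byte 4 (0xB1): reg=0x8E
After byte 5 (0xE0): reg=0x0D
After byte 6 (0x71): reg=0x73
After byte 7 (0x38): reg=0xF6

Answer: 0xF6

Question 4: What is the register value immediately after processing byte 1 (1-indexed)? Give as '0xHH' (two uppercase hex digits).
After byte 1 (0x72): reg=0x06

Answer: 0x06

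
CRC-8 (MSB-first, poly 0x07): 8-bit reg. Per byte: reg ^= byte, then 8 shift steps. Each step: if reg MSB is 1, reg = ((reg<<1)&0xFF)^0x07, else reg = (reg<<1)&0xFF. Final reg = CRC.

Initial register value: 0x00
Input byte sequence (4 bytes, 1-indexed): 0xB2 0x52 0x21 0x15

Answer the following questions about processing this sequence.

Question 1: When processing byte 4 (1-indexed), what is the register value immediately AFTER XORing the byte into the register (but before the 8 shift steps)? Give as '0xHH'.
Answer: 0xE8

Derivation:
Register before byte 4: 0xFD
Byte 4: 0x15
0xFD XOR 0x15 = 0xE8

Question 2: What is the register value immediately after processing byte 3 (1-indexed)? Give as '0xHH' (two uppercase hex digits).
Answer: 0xFD

Derivation:
After byte 1 (0xB2): reg=0x17
After byte 2 (0x52): reg=0xDC
After byte 3 (0x21): reg=0xFD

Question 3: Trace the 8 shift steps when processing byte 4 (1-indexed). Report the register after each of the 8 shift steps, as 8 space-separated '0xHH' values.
After byte 1 (0xB2): reg=0x17
After byte 2 (0x52): reg=0xDC
After byte 3 (0x21): reg=0xFD
Register before byte 4: 0xFD
After XOR with byte 0x15: 0xE8

Answer: 0xD7 0xA9 0x55 0xAA 0x53 0xA6 0x4B 0x96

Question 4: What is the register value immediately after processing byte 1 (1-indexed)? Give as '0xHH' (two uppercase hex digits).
Answer: 0x17

Derivation:
After byte 1 (0xB2): reg=0x17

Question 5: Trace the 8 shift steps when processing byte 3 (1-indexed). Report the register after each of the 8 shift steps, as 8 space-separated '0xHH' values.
After byte 1 (0xB2): reg=0x17
After byte 2 (0x52): reg=0xDC
Register before byte 3: 0xDC
After XOR with byte 0x21: 0xFD

Answer: 0xFD 0xFD 0xFD 0xFD 0xFD 0xFD 0xFD 0xFD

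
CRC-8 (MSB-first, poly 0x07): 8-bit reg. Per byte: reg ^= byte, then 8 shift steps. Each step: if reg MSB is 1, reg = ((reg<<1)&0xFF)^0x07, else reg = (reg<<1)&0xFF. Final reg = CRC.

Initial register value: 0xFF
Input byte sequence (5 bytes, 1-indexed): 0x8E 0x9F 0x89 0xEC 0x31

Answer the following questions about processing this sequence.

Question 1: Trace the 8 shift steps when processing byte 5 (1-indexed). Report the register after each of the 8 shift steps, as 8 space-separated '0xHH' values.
Answer: 0xF4 0xEF 0xD9 0xB5 0x6D 0xDA 0xB3 0x61

Derivation:
After byte 1 (0x8E): reg=0x50
After byte 2 (0x9F): reg=0x63
After byte 3 (0x89): reg=0x98
After byte 4 (0xEC): reg=0x4B
Register before byte 5: 0x4B
After XOR with byte 0x31: 0x7A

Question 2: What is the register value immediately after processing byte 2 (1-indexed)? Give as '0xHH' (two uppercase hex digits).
Answer: 0x63

Derivation:
After byte 1 (0x8E): reg=0x50
After byte 2 (0x9F): reg=0x63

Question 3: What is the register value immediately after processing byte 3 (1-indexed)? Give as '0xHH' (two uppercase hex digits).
Answer: 0x98

Derivation:
After byte 1 (0x8E): reg=0x50
After byte 2 (0x9F): reg=0x63
After byte 3 (0x89): reg=0x98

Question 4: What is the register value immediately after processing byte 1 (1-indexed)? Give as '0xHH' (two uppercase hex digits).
Answer: 0x50

Derivation:
After byte 1 (0x8E): reg=0x50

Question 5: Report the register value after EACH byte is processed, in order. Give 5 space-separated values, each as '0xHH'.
0x50 0x63 0x98 0x4B 0x61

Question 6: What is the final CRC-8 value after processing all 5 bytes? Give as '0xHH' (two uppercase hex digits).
After byte 1 (0x8E): reg=0x50
After byte 2 (0x9F): reg=0x63
After byte 3 (0x89): reg=0x98
After byte 4 (0xEC): reg=0x4B
After byte 5 (0x31): reg=0x61

Answer: 0x61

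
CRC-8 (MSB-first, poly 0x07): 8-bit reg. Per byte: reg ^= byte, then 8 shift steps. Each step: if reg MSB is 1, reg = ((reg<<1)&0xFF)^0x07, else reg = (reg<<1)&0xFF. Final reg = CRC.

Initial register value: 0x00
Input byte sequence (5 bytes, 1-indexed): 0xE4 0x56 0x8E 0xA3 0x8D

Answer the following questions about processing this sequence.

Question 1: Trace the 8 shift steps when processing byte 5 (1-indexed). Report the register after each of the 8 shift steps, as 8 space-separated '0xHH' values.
After byte 1 (0xE4): reg=0xB2
After byte 2 (0x56): reg=0xB2
After byte 3 (0x8E): reg=0xB4
After byte 4 (0xA3): reg=0x65
Register before byte 5: 0x65
After XOR with byte 0x8D: 0xE8

Answer: 0xD7 0xA9 0x55 0xAA 0x53 0xA6 0x4B 0x96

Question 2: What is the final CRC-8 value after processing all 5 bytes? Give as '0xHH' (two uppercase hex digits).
Answer: 0x96

Derivation:
After byte 1 (0xE4): reg=0xB2
After byte 2 (0x56): reg=0xB2
After byte 3 (0x8E): reg=0xB4
After byte 4 (0xA3): reg=0x65
After byte 5 (0x8D): reg=0x96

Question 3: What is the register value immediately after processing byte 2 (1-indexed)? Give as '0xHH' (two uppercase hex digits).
Answer: 0xB2

Derivation:
After byte 1 (0xE4): reg=0xB2
After byte 2 (0x56): reg=0xB2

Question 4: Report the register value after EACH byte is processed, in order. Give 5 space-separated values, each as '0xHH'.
0xB2 0xB2 0xB4 0x65 0x96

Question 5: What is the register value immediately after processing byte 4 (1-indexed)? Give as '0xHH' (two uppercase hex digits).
Answer: 0x65

Derivation:
After byte 1 (0xE4): reg=0xB2
After byte 2 (0x56): reg=0xB2
After byte 3 (0x8E): reg=0xB4
After byte 4 (0xA3): reg=0x65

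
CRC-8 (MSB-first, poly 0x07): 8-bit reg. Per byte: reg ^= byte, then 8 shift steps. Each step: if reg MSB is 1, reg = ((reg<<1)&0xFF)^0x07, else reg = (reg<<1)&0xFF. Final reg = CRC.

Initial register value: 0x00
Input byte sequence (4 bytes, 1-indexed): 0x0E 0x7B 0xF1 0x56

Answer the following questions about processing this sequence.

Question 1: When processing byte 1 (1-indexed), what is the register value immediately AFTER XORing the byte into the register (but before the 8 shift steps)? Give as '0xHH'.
Register before byte 1: 0x00
Byte 1: 0x0E
0x00 XOR 0x0E = 0x0E

Answer: 0x0E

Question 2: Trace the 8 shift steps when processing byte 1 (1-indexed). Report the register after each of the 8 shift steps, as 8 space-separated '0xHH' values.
Register before byte 1: 0x00
After XOR with byte 0x0E: 0x0E

Answer: 0x1C 0x38 0x70 0xE0 0xC7 0x89 0x15 0x2A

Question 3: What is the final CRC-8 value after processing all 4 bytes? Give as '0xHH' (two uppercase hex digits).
After byte 1 (0x0E): reg=0x2A
After byte 2 (0x7B): reg=0xB0
After byte 3 (0xF1): reg=0xC0
After byte 4 (0x56): reg=0xEB

Answer: 0xEB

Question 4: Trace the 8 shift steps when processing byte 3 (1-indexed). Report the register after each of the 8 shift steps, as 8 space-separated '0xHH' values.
Answer: 0x82 0x03 0x06 0x0C 0x18 0x30 0x60 0xC0

Derivation:
After byte 1 (0x0E): reg=0x2A
After byte 2 (0x7B): reg=0xB0
Register before byte 3: 0xB0
After XOR with byte 0xF1: 0x41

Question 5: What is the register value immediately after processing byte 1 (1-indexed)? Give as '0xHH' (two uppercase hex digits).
After byte 1 (0x0E): reg=0x2A

Answer: 0x2A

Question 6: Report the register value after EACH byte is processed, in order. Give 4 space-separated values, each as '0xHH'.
0x2A 0xB0 0xC0 0xEB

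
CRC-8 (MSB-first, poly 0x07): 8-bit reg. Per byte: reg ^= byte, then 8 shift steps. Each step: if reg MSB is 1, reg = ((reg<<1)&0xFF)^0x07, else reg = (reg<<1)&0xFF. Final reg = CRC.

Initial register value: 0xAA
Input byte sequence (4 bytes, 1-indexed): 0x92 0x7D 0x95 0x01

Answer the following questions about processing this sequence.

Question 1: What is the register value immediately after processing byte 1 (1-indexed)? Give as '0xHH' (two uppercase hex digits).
Answer: 0xA8

Derivation:
After byte 1 (0x92): reg=0xA8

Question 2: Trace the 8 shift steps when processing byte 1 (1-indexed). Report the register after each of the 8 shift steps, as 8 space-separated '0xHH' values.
Answer: 0x70 0xE0 0xC7 0x89 0x15 0x2A 0x54 0xA8

Derivation:
Register before byte 1: 0xAA
After XOR with byte 0x92: 0x38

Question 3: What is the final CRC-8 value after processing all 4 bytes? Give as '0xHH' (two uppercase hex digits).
After byte 1 (0x92): reg=0xA8
After byte 2 (0x7D): reg=0x25
After byte 3 (0x95): reg=0x19
After byte 4 (0x01): reg=0x48

Answer: 0x48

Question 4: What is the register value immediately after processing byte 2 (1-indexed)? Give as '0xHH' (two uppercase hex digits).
After byte 1 (0x92): reg=0xA8
After byte 2 (0x7D): reg=0x25

Answer: 0x25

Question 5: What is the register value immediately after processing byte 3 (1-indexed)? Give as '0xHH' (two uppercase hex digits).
Answer: 0x19

Derivation:
After byte 1 (0x92): reg=0xA8
After byte 2 (0x7D): reg=0x25
After byte 3 (0x95): reg=0x19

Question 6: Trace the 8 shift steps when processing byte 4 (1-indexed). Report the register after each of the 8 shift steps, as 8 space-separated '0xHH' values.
After byte 1 (0x92): reg=0xA8
After byte 2 (0x7D): reg=0x25
After byte 3 (0x95): reg=0x19
Register before byte 4: 0x19
After XOR with byte 0x01: 0x18

Answer: 0x30 0x60 0xC0 0x87 0x09 0x12 0x24 0x48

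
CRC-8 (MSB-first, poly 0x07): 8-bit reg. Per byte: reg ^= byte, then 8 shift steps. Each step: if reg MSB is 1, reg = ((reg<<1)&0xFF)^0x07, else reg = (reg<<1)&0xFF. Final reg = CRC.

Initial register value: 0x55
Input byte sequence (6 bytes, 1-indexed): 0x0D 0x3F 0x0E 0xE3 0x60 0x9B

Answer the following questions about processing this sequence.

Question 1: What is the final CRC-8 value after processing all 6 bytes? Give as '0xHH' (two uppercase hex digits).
Answer: 0x4B

Derivation:
After byte 1 (0x0D): reg=0x8F
After byte 2 (0x3F): reg=0x19
After byte 3 (0x0E): reg=0x65
After byte 4 (0xE3): reg=0x9B
After byte 5 (0x60): reg=0xEF
After byte 6 (0x9B): reg=0x4B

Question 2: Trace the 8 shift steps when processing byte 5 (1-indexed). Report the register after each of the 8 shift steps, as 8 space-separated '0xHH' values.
After byte 1 (0x0D): reg=0x8F
After byte 2 (0x3F): reg=0x19
After byte 3 (0x0E): reg=0x65
After byte 4 (0xE3): reg=0x9B
Register before byte 5: 0x9B
After XOR with byte 0x60: 0xFB

Answer: 0xF1 0xE5 0xCD 0x9D 0x3D 0x7A 0xF4 0xEF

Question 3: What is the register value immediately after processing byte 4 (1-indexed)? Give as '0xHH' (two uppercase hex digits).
After byte 1 (0x0D): reg=0x8F
After byte 2 (0x3F): reg=0x19
After byte 3 (0x0E): reg=0x65
After byte 4 (0xE3): reg=0x9B

Answer: 0x9B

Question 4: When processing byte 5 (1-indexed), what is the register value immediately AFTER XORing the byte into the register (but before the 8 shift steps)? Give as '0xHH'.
Register before byte 5: 0x9B
Byte 5: 0x60
0x9B XOR 0x60 = 0xFB

Answer: 0xFB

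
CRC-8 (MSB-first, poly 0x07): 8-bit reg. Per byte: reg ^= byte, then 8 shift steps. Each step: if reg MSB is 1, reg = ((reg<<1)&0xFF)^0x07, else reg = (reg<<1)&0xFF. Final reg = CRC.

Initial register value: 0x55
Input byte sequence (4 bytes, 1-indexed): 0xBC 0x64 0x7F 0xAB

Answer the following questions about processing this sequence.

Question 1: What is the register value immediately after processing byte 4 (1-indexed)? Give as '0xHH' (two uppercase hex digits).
Answer: 0x95

Derivation:
After byte 1 (0xBC): reg=0x91
After byte 2 (0x64): reg=0xC5
After byte 3 (0x7F): reg=0x2F
After byte 4 (0xAB): reg=0x95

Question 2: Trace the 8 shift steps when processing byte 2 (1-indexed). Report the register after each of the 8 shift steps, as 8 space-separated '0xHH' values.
Answer: 0xED 0xDD 0xBD 0x7D 0xFA 0xF3 0xE1 0xC5

Derivation:
After byte 1 (0xBC): reg=0x91
Register before byte 2: 0x91
After XOR with byte 0x64: 0xF5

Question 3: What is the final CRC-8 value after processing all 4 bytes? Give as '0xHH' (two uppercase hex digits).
After byte 1 (0xBC): reg=0x91
After byte 2 (0x64): reg=0xC5
After byte 3 (0x7F): reg=0x2F
After byte 4 (0xAB): reg=0x95

Answer: 0x95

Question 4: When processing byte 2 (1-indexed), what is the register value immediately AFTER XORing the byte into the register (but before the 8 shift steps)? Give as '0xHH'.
Register before byte 2: 0x91
Byte 2: 0x64
0x91 XOR 0x64 = 0xF5

Answer: 0xF5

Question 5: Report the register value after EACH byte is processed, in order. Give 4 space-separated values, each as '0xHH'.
0x91 0xC5 0x2F 0x95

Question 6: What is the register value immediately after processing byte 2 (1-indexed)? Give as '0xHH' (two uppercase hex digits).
After byte 1 (0xBC): reg=0x91
After byte 2 (0x64): reg=0xC5

Answer: 0xC5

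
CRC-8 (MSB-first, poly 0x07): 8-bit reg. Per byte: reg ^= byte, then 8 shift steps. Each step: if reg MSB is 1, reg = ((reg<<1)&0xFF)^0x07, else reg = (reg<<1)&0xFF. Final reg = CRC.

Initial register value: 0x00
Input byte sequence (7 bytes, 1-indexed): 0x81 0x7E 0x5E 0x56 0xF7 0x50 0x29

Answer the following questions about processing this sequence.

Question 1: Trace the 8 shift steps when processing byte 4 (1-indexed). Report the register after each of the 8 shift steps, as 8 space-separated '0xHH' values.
Answer: 0xB9 0x75 0xEA 0xD3 0xA1 0x45 0x8A 0x13

Derivation:
After byte 1 (0x81): reg=0x8E
After byte 2 (0x7E): reg=0xDE
After byte 3 (0x5E): reg=0x89
Register before byte 4: 0x89
After XOR with byte 0x56: 0xDF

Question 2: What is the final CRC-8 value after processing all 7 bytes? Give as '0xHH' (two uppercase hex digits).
Answer: 0xB6

Derivation:
After byte 1 (0x81): reg=0x8E
After byte 2 (0x7E): reg=0xDE
After byte 3 (0x5E): reg=0x89
After byte 4 (0x56): reg=0x13
After byte 5 (0xF7): reg=0xB2
After byte 6 (0x50): reg=0xA0
After byte 7 (0x29): reg=0xB6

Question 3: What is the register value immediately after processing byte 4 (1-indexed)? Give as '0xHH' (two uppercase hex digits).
Answer: 0x13

Derivation:
After byte 1 (0x81): reg=0x8E
After byte 2 (0x7E): reg=0xDE
After byte 3 (0x5E): reg=0x89
After byte 4 (0x56): reg=0x13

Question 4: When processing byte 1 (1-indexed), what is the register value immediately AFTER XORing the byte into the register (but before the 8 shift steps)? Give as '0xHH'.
Register before byte 1: 0x00
Byte 1: 0x81
0x00 XOR 0x81 = 0x81

Answer: 0x81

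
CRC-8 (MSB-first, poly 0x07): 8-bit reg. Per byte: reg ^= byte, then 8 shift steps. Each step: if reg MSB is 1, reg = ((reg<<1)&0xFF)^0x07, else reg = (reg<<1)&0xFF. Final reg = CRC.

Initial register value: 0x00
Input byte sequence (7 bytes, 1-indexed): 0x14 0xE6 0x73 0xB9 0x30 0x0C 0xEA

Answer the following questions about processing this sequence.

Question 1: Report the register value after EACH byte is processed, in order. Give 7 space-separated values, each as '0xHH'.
0x6C 0xBF 0x6A 0x37 0x15 0x4F 0x72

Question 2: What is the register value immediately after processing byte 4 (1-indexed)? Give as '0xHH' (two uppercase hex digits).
After byte 1 (0x14): reg=0x6C
After byte 2 (0xE6): reg=0xBF
After byte 3 (0x73): reg=0x6A
After byte 4 (0xB9): reg=0x37

Answer: 0x37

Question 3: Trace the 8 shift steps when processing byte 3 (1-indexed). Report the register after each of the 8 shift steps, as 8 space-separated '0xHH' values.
Answer: 0x9F 0x39 0x72 0xE4 0xCF 0x99 0x35 0x6A

Derivation:
After byte 1 (0x14): reg=0x6C
After byte 2 (0xE6): reg=0xBF
Register before byte 3: 0xBF
After XOR with byte 0x73: 0xCC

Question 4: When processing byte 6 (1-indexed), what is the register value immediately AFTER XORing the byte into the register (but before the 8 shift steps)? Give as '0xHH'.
Answer: 0x19

Derivation:
Register before byte 6: 0x15
Byte 6: 0x0C
0x15 XOR 0x0C = 0x19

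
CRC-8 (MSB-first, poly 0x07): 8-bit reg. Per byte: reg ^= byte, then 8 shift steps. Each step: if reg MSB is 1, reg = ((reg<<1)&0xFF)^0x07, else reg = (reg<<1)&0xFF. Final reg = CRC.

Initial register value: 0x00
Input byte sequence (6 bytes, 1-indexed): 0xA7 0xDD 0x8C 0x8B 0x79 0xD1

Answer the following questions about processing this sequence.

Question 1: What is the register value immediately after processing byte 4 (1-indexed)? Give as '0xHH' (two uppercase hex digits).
Answer: 0xD1

Derivation:
After byte 1 (0xA7): reg=0x7C
After byte 2 (0xDD): reg=0x6E
After byte 3 (0x8C): reg=0xA0
After byte 4 (0x8B): reg=0xD1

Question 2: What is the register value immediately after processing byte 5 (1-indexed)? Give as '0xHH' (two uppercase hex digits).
After byte 1 (0xA7): reg=0x7C
After byte 2 (0xDD): reg=0x6E
After byte 3 (0x8C): reg=0xA0
After byte 4 (0x8B): reg=0xD1
After byte 5 (0x79): reg=0x51

Answer: 0x51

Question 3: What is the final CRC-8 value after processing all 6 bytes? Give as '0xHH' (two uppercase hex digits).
Answer: 0x89

Derivation:
After byte 1 (0xA7): reg=0x7C
After byte 2 (0xDD): reg=0x6E
After byte 3 (0x8C): reg=0xA0
After byte 4 (0x8B): reg=0xD1
After byte 5 (0x79): reg=0x51
After byte 6 (0xD1): reg=0x89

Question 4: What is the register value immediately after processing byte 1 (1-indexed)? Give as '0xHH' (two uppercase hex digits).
Answer: 0x7C

Derivation:
After byte 1 (0xA7): reg=0x7C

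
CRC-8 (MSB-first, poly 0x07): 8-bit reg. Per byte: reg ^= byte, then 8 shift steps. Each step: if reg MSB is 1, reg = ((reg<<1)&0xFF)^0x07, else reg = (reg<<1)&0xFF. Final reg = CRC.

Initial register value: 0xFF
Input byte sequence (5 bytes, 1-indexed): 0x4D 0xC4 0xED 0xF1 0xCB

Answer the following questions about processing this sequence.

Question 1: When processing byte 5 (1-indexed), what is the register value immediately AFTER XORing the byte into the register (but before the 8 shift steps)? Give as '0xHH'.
Register before byte 5: 0xE1
Byte 5: 0xCB
0xE1 XOR 0xCB = 0x2A

Answer: 0x2A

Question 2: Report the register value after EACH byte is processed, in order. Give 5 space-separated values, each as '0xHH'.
0x17 0x37 0x08 0xE1 0xD6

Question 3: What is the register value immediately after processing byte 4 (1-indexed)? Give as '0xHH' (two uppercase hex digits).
Answer: 0xE1

Derivation:
After byte 1 (0x4D): reg=0x17
After byte 2 (0xC4): reg=0x37
After byte 3 (0xED): reg=0x08
After byte 4 (0xF1): reg=0xE1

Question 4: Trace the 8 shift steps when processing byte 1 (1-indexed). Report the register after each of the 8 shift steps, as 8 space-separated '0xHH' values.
Register before byte 1: 0xFF
After XOR with byte 0x4D: 0xB2

Answer: 0x63 0xC6 0x8B 0x11 0x22 0x44 0x88 0x17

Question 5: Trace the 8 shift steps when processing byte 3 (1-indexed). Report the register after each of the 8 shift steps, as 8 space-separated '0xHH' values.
After byte 1 (0x4D): reg=0x17
After byte 2 (0xC4): reg=0x37
Register before byte 3: 0x37
After XOR with byte 0xED: 0xDA

Answer: 0xB3 0x61 0xC2 0x83 0x01 0x02 0x04 0x08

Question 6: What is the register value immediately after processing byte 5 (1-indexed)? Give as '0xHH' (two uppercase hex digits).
Answer: 0xD6

Derivation:
After byte 1 (0x4D): reg=0x17
After byte 2 (0xC4): reg=0x37
After byte 3 (0xED): reg=0x08
After byte 4 (0xF1): reg=0xE1
After byte 5 (0xCB): reg=0xD6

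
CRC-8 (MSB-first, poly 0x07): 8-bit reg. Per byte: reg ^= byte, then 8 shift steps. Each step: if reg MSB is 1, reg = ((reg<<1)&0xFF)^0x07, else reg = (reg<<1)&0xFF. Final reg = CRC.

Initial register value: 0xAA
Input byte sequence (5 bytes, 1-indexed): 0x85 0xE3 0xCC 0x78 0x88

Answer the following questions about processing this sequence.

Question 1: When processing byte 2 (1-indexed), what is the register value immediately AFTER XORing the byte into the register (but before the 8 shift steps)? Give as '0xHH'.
Register before byte 2: 0xCD
Byte 2: 0xE3
0xCD XOR 0xE3 = 0x2E

Answer: 0x2E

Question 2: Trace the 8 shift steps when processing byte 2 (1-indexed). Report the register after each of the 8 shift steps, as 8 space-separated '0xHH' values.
Answer: 0x5C 0xB8 0x77 0xEE 0xDB 0xB1 0x65 0xCA

Derivation:
After byte 1 (0x85): reg=0xCD
Register before byte 2: 0xCD
After XOR with byte 0xE3: 0x2E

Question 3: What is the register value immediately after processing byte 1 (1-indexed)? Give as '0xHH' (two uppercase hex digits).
After byte 1 (0x85): reg=0xCD

Answer: 0xCD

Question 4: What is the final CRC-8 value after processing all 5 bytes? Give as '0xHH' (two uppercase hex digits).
Answer: 0xC6

Derivation:
After byte 1 (0x85): reg=0xCD
After byte 2 (0xE3): reg=0xCA
After byte 3 (0xCC): reg=0x12
After byte 4 (0x78): reg=0x11
After byte 5 (0x88): reg=0xC6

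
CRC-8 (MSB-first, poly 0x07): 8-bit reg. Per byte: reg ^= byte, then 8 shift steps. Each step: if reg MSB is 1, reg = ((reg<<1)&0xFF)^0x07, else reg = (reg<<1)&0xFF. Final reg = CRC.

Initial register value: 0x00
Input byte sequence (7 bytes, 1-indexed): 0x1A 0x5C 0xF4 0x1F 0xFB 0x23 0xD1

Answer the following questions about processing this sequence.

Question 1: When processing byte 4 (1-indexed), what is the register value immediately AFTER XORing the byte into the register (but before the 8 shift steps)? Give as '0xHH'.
Register before byte 4: 0x17
Byte 4: 0x1F
0x17 XOR 0x1F = 0x08

Answer: 0x08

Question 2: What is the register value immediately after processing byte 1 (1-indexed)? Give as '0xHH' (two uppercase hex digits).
After byte 1 (0x1A): reg=0x46

Answer: 0x46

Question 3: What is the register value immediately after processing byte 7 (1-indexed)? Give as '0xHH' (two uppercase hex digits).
Answer: 0x98

Derivation:
After byte 1 (0x1A): reg=0x46
After byte 2 (0x5C): reg=0x46
After byte 3 (0xF4): reg=0x17
After byte 4 (0x1F): reg=0x38
After byte 5 (0xFB): reg=0x47
After byte 6 (0x23): reg=0x3B
After byte 7 (0xD1): reg=0x98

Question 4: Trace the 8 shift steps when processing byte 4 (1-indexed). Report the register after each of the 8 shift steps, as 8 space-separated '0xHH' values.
After byte 1 (0x1A): reg=0x46
After byte 2 (0x5C): reg=0x46
After byte 3 (0xF4): reg=0x17
Register before byte 4: 0x17
After XOR with byte 0x1F: 0x08

Answer: 0x10 0x20 0x40 0x80 0x07 0x0E 0x1C 0x38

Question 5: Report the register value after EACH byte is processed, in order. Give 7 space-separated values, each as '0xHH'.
0x46 0x46 0x17 0x38 0x47 0x3B 0x98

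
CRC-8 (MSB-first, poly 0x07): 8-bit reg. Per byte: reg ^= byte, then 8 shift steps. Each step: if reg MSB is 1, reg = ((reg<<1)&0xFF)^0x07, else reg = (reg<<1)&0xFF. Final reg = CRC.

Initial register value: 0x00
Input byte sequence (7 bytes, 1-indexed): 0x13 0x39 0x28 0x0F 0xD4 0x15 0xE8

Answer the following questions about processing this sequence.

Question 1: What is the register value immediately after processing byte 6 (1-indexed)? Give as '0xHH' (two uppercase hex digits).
Answer: 0x74

Derivation:
After byte 1 (0x13): reg=0x79
After byte 2 (0x39): reg=0xC7
After byte 3 (0x28): reg=0x83
After byte 4 (0x0F): reg=0xAD
After byte 5 (0xD4): reg=0x68
After byte 6 (0x15): reg=0x74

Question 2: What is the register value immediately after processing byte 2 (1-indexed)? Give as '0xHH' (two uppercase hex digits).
After byte 1 (0x13): reg=0x79
After byte 2 (0x39): reg=0xC7

Answer: 0xC7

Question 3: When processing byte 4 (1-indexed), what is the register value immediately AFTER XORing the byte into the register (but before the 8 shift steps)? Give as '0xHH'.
Answer: 0x8C

Derivation:
Register before byte 4: 0x83
Byte 4: 0x0F
0x83 XOR 0x0F = 0x8C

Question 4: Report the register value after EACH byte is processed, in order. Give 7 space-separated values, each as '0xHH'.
0x79 0xC7 0x83 0xAD 0x68 0x74 0xDD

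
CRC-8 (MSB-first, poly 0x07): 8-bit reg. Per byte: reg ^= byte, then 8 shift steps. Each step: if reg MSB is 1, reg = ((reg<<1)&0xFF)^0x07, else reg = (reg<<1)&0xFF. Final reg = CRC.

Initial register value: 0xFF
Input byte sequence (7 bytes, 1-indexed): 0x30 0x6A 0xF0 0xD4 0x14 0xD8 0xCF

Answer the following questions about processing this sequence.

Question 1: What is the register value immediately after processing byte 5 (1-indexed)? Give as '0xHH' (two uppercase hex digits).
Answer: 0x48

Derivation:
After byte 1 (0x30): reg=0x63
After byte 2 (0x6A): reg=0x3F
After byte 3 (0xF0): reg=0x63
After byte 4 (0xD4): reg=0x0C
After byte 5 (0x14): reg=0x48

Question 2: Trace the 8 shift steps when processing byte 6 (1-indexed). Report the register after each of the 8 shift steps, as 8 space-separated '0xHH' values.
After byte 1 (0x30): reg=0x63
After byte 2 (0x6A): reg=0x3F
After byte 3 (0xF0): reg=0x63
After byte 4 (0xD4): reg=0x0C
After byte 5 (0x14): reg=0x48
Register before byte 6: 0x48
After XOR with byte 0xD8: 0x90

Answer: 0x27 0x4E 0x9C 0x3F 0x7E 0xFC 0xFF 0xF9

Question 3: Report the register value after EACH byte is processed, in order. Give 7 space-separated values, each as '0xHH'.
0x63 0x3F 0x63 0x0C 0x48 0xF9 0x82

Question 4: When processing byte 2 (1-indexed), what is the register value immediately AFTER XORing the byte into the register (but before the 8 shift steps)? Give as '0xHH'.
Answer: 0x09

Derivation:
Register before byte 2: 0x63
Byte 2: 0x6A
0x63 XOR 0x6A = 0x09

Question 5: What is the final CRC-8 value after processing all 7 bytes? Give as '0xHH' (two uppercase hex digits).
Answer: 0x82

Derivation:
After byte 1 (0x30): reg=0x63
After byte 2 (0x6A): reg=0x3F
After byte 3 (0xF0): reg=0x63
After byte 4 (0xD4): reg=0x0C
After byte 5 (0x14): reg=0x48
After byte 6 (0xD8): reg=0xF9
After byte 7 (0xCF): reg=0x82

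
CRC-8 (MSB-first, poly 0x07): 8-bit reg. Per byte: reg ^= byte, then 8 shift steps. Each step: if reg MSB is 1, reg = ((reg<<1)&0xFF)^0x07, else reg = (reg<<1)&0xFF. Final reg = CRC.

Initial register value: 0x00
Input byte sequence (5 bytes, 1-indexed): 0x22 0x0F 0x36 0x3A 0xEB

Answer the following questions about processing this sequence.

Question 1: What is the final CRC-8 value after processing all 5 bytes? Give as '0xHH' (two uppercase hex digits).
After byte 1 (0x22): reg=0xEE
After byte 2 (0x0F): reg=0xA9
After byte 3 (0x36): reg=0xD4
After byte 4 (0x3A): reg=0x84
After byte 5 (0xEB): reg=0x0A

Answer: 0x0A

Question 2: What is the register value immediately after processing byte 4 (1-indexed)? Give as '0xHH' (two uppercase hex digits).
Answer: 0x84

Derivation:
After byte 1 (0x22): reg=0xEE
After byte 2 (0x0F): reg=0xA9
After byte 3 (0x36): reg=0xD4
After byte 4 (0x3A): reg=0x84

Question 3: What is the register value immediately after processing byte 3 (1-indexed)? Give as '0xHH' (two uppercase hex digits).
After byte 1 (0x22): reg=0xEE
After byte 2 (0x0F): reg=0xA9
After byte 3 (0x36): reg=0xD4

Answer: 0xD4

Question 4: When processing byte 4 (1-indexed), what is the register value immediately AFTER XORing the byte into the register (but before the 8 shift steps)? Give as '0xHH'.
Register before byte 4: 0xD4
Byte 4: 0x3A
0xD4 XOR 0x3A = 0xEE

Answer: 0xEE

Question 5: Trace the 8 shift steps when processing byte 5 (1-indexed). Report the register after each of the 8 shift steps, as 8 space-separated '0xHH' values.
After byte 1 (0x22): reg=0xEE
After byte 2 (0x0F): reg=0xA9
After byte 3 (0x36): reg=0xD4
After byte 4 (0x3A): reg=0x84
Register before byte 5: 0x84
After XOR with byte 0xEB: 0x6F

Answer: 0xDE 0xBB 0x71 0xE2 0xC3 0x81 0x05 0x0A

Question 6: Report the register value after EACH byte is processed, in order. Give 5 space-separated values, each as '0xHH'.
0xEE 0xA9 0xD4 0x84 0x0A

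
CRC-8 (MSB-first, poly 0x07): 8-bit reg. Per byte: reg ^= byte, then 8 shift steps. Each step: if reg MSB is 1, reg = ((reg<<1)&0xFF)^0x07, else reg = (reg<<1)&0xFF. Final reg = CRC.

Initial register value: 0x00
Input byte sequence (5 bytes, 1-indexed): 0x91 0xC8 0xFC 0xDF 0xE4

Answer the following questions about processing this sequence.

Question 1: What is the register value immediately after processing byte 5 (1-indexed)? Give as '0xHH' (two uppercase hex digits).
After byte 1 (0x91): reg=0xFE
After byte 2 (0xC8): reg=0x82
After byte 3 (0xFC): reg=0x7D
After byte 4 (0xDF): reg=0x67
After byte 5 (0xE4): reg=0x80

Answer: 0x80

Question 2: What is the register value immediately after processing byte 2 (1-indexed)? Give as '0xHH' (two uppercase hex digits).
Answer: 0x82

Derivation:
After byte 1 (0x91): reg=0xFE
After byte 2 (0xC8): reg=0x82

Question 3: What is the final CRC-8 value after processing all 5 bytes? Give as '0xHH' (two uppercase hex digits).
Answer: 0x80

Derivation:
After byte 1 (0x91): reg=0xFE
After byte 2 (0xC8): reg=0x82
After byte 3 (0xFC): reg=0x7D
After byte 4 (0xDF): reg=0x67
After byte 5 (0xE4): reg=0x80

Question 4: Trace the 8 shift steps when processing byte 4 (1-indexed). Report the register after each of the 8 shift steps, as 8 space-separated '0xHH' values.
After byte 1 (0x91): reg=0xFE
After byte 2 (0xC8): reg=0x82
After byte 3 (0xFC): reg=0x7D
Register before byte 4: 0x7D
After XOR with byte 0xDF: 0xA2

Answer: 0x43 0x86 0x0B 0x16 0x2C 0x58 0xB0 0x67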